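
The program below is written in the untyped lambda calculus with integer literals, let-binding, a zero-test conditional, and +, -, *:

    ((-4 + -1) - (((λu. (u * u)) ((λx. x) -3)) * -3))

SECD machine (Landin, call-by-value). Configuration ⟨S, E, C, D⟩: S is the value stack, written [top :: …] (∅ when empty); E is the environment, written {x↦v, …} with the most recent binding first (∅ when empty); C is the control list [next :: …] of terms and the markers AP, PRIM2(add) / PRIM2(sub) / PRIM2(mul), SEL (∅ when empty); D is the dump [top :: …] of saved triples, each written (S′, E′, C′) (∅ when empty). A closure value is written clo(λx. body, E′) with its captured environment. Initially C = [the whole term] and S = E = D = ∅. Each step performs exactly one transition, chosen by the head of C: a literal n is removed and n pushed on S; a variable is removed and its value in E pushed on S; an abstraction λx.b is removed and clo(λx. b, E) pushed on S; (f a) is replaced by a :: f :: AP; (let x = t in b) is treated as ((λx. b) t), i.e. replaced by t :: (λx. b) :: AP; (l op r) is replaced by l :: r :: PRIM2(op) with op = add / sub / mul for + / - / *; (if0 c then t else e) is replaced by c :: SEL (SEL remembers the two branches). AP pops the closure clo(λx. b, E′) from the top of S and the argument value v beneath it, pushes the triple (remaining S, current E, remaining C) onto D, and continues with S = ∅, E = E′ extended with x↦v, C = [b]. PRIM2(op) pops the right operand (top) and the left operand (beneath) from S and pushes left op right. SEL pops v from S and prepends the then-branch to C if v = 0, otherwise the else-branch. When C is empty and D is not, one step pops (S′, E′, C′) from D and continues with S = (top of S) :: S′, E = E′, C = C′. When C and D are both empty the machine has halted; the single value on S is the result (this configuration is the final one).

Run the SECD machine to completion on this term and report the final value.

t=0: ⟨S=∅; E=∅; C=[((-4 + -1) - (((λu. (u * u)) ((λx. x) -3)) * -3))]; D=∅⟩
t=1: ⟨S=∅; E=∅; C=[(-4 + -1) :: (((λu. (u * u)) ((λx. x) -3)) * -3) :: PRIM2(sub)]; D=∅⟩
t=2: ⟨S=∅; E=∅; C=[-4 :: -1 :: PRIM2(add) :: (((λu. (u * u)) ((λx. x) -3)) * -3) :: PRIM2(sub)]; D=∅⟩
t=3: ⟨S=[-4]; E=∅; C=[-1 :: PRIM2(add) :: (((λu. (u * u)) ((λx. x) -3)) * -3) :: PRIM2(sub)]; D=∅⟩
t=4: ⟨S=[-1 :: -4]; E=∅; C=[PRIM2(add) :: (((λu. (u * u)) ((λx. x) -3)) * -3) :: PRIM2(sub)]; D=∅⟩
t=5: ⟨S=[-5]; E=∅; C=[(((λu. (u * u)) ((λx. x) -3)) * -3) :: PRIM2(sub)]; D=∅⟩
t=6: ⟨S=[-5]; E=∅; C=[((λu. (u * u)) ((λx. x) -3)) :: -3 :: PRIM2(mul) :: PRIM2(sub)]; D=∅⟩
t=7: ⟨S=[-5]; E=∅; C=[((λx. x) -3) :: (λu. (u * u)) :: AP :: -3 :: PRIM2(mul) :: PRIM2(sub)]; D=∅⟩
t=8: ⟨S=[-5]; E=∅; C=[-3 :: (λx. x) :: AP :: (λu. (u * u)) :: AP :: -3 :: PRIM2(mul) :: PRIM2(sub)]; D=∅⟩
t=9: ⟨S=[-3 :: -5]; E=∅; C=[(λx. x) :: AP :: (λu. (u * u)) :: AP :: -3 :: PRIM2(mul) :: PRIM2(sub)]; D=∅⟩
t=10: ⟨S=[clo(λx. x, ∅) :: -3 :: -5]; E=∅; C=[AP :: (λu. (u * u)) :: AP :: -3 :: PRIM2(mul) :: PRIM2(sub)]; D=∅⟩
t=11: ⟨S=∅; E={x↦-3}; C=[x]; D=[([-5], ∅, [(λu. (u * u)) :: AP :: -3 :: PRIM2(mul) :: PRIM2(sub)])]⟩
t=12: ⟨S=[-3]; E={x↦-3}; C=∅; D=[([-5], ∅, [(λu. (u * u)) :: AP :: -3 :: PRIM2(mul) :: PRIM2(sub)])]⟩
t=13: ⟨S=[-3 :: -5]; E=∅; C=[(λu. (u * u)) :: AP :: -3 :: PRIM2(mul) :: PRIM2(sub)]; D=∅⟩
t=14: ⟨S=[clo(λu. (u * u), ∅) :: -3 :: -5]; E=∅; C=[AP :: -3 :: PRIM2(mul) :: PRIM2(sub)]; D=∅⟩
t=15: ⟨S=∅; E={u↦-3}; C=[(u * u)]; D=[([-5], ∅, [-3 :: PRIM2(mul) :: PRIM2(sub)])]⟩
t=16: ⟨S=∅; E={u↦-3}; C=[u :: u :: PRIM2(mul)]; D=[([-5], ∅, [-3 :: PRIM2(mul) :: PRIM2(sub)])]⟩
t=17: ⟨S=[-3]; E={u↦-3}; C=[u :: PRIM2(mul)]; D=[([-5], ∅, [-3 :: PRIM2(mul) :: PRIM2(sub)])]⟩
t=18: ⟨S=[-3 :: -3]; E={u↦-3}; C=[PRIM2(mul)]; D=[([-5], ∅, [-3 :: PRIM2(mul) :: PRIM2(sub)])]⟩
t=19: ⟨S=[9]; E={u↦-3}; C=∅; D=[([-5], ∅, [-3 :: PRIM2(mul) :: PRIM2(sub)])]⟩
t=20: ⟨S=[9 :: -5]; E=∅; C=[-3 :: PRIM2(mul) :: PRIM2(sub)]; D=∅⟩
t=21: ⟨S=[-3 :: 9 :: -5]; E=∅; C=[PRIM2(mul) :: PRIM2(sub)]; D=∅⟩
t=22: ⟨S=[-27 :: -5]; E=∅; C=[PRIM2(sub)]; D=∅⟩
t=23: ⟨S=[22]; E=∅; C=∅; D=∅⟩
→ final value 22

Answer: 22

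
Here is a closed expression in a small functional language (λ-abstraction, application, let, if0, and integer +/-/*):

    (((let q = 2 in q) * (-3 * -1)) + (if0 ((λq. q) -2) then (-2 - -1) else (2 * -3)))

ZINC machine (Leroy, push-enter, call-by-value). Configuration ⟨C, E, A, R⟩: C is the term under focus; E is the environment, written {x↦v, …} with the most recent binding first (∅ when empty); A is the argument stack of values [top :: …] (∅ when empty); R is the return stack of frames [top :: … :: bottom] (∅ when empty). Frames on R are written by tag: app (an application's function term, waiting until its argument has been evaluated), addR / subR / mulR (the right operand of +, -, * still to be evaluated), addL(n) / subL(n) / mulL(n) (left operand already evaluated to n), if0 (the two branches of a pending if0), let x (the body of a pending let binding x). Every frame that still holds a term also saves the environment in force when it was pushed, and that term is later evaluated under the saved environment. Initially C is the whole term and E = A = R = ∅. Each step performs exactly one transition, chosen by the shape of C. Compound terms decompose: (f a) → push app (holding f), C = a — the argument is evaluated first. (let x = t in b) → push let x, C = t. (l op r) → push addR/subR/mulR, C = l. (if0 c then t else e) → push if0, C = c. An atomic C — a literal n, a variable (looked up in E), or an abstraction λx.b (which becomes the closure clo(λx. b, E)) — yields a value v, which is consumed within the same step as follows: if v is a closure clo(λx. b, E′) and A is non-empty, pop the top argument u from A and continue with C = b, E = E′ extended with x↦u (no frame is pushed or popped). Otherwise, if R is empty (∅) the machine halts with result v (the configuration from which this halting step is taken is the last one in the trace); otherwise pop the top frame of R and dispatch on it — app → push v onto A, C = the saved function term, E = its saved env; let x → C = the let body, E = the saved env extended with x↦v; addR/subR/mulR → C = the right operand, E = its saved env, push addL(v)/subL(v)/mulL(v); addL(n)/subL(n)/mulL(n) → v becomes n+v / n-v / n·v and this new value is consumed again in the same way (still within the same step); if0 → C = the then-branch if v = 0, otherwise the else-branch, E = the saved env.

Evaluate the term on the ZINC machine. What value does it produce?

Answer: 0

Execution trace:
0. ⟨C=(((let q = 2 in q) * (-3 * -1)) + (if0 ((λq. q) -2) then (-2 - -1) else (2 * -3))); E=∅; A=∅; R=∅⟩
1. ⟨C=((let q = 2 in q) * (-3 * -1)); E=∅; A=∅; R=[addR]⟩
2. ⟨C=(let q = 2 in q); E=∅; A=∅; R=[mulR :: addR]⟩
3. ⟨C=2; E=∅; A=∅; R=[let q :: mulR :: addR]⟩
4. ⟨C=q; E={q↦2}; A=∅; R=[mulR :: addR]⟩
5. ⟨C=(-3 * -1); E=∅; A=∅; R=[mulL(2) :: addR]⟩
6. ⟨C=-3; E=∅; A=∅; R=[mulR :: mulL(2) :: addR]⟩
7. ⟨C=-1; E=∅; A=∅; R=[mulL(-3) :: mulL(2) :: addR]⟩
8. ⟨C=(if0 ((λq. q) -2) then (-2 - -1) else (2 * -3)); E=∅; A=∅; R=[addL(6)]⟩
9. ⟨C=((λq. q) -2); E=∅; A=∅; R=[if0 :: addL(6)]⟩
10. ⟨C=-2; E=∅; A=∅; R=[app :: if0 :: addL(6)]⟩
11. ⟨C=(λq. q); E=∅; A=[-2]; R=[if0 :: addL(6)]⟩
12. ⟨C=q; E={q↦-2}; A=∅; R=[if0 :: addL(6)]⟩
13. ⟨C=(2 * -3); E=∅; A=∅; R=[addL(6)]⟩
14. ⟨C=2; E=∅; A=∅; R=[mulR :: addL(6)]⟩
15. ⟨C=-3; E=∅; A=∅; R=[mulL(2) :: addL(6)]⟩
→ final value 0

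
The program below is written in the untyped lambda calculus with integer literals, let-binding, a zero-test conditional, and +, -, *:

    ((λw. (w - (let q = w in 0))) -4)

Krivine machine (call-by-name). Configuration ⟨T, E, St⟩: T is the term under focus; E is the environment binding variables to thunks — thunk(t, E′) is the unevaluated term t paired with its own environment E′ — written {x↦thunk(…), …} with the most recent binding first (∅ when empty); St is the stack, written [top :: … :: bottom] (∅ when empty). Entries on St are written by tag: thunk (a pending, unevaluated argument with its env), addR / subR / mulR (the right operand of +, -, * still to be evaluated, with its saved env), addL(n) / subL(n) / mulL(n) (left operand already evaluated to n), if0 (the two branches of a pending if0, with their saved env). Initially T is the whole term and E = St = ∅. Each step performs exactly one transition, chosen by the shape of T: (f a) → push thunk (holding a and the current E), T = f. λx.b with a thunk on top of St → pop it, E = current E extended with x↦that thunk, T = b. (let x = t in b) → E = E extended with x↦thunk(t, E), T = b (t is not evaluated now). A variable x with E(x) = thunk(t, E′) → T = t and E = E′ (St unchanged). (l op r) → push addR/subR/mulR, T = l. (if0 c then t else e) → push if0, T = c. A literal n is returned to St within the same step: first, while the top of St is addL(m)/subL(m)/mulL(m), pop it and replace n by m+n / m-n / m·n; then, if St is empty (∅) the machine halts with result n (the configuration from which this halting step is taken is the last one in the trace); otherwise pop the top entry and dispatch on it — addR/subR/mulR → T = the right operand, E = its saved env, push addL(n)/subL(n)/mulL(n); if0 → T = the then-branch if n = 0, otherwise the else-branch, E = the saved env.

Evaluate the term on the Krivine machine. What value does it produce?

Answer: -4

Machine steps:
step 0: <T=((λw. (w - (let q = w in 0))) -4), E=∅, St=∅>
step 1: <T=(λw. (w - (let q = w in 0))), E=∅, St=[thunk]>
step 2: <T=(w - (let q = w in 0)), E={w↦thunk(-4, ∅)}, St=∅>
step 3: <T=w, E={w↦thunk(-4, ∅)}, St=[subR]>
step 4: <T=-4, E=∅, St=[subR]>
step 5: <T=(let q = w in 0), E={w↦thunk(-4, ∅)}, St=[subL(-4)]>
step 6: <T=0, E={q↦thunk(w, {w↦thunk(-4, ∅)}), w↦thunk(-4, ∅)}, St=[subL(-4)]>
→ final value -4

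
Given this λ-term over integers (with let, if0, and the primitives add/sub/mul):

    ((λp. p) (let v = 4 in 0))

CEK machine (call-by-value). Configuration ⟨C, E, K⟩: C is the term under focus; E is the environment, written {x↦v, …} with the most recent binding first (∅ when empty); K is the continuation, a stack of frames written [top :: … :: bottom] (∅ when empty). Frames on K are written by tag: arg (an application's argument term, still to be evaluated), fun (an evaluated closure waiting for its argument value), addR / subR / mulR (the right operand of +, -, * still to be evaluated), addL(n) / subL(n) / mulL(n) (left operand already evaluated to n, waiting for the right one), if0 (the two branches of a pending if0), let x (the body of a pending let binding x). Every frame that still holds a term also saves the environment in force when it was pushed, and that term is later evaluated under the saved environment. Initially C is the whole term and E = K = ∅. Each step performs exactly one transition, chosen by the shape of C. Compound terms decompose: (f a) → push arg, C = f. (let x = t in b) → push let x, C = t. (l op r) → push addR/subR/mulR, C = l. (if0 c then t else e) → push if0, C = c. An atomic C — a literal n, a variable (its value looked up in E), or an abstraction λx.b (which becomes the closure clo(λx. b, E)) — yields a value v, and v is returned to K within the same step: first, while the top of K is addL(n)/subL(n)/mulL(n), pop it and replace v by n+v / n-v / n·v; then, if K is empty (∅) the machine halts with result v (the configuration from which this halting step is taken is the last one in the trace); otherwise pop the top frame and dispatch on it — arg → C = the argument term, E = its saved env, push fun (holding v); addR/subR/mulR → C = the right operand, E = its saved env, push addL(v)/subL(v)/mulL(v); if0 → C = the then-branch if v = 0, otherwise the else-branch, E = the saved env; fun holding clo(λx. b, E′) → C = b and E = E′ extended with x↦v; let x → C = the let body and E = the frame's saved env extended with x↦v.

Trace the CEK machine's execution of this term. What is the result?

[0] ⟨C=((λp. p) (let v = 4 in 0)); E=∅; K=∅⟩
[1] ⟨C=(λp. p); E=∅; K=[arg]⟩
[2] ⟨C=(let v = 4 in 0); E=∅; K=[fun]⟩
[3] ⟨C=4; E=∅; K=[let v :: fun]⟩
[4] ⟨C=0; E={v↦4}; K=[fun]⟩
[5] ⟨C=p; E={p↦0}; K=∅⟩
→ final value 0

Answer: 0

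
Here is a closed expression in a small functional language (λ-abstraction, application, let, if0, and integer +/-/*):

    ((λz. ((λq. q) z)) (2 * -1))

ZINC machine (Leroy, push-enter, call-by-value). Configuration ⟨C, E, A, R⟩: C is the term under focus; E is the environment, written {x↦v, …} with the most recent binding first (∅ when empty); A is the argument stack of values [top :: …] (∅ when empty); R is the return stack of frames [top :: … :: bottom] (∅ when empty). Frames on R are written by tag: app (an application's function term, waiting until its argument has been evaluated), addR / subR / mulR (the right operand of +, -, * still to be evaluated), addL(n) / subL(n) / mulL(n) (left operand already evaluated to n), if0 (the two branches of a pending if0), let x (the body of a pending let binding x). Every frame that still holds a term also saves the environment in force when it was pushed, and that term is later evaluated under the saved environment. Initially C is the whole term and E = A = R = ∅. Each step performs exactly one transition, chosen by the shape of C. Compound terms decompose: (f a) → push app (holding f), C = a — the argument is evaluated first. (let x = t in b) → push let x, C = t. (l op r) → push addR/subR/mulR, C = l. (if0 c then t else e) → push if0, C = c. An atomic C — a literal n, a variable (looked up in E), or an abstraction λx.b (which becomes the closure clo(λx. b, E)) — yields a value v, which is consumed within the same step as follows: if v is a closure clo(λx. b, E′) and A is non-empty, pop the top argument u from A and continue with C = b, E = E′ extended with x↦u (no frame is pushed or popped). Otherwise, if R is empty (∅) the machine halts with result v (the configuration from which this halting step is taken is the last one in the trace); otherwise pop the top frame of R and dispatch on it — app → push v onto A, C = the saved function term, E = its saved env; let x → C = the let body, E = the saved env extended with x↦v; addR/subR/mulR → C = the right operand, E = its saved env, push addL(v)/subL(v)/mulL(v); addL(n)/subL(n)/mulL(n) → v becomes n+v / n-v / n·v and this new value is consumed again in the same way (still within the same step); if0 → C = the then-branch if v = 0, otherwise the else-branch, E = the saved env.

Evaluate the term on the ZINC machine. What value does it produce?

Answer: -2

Derivation:
step 0: <C=((λz. ((λq. q) z)) (2 * -1)), E=∅, A=∅, R=∅>
step 1: <C=(2 * -1), E=∅, A=∅, R=[app]>
step 2: <C=2, E=∅, A=∅, R=[mulR :: app]>
step 3: <C=-1, E=∅, A=∅, R=[mulL(2) :: app]>
step 4: <C=(λz. ((λq. q) z)), E=∅, A=[-2], R=∅>
step 5: <C=((λq. q) z), E={z↦-2}, A=∅, R=∅>
step 6: <C=z, E={z↦-2}, A=∅, R=[app]>
step 7: <C=(λq. q), E={z↦-2}, A=[-2], R=∅>
step 8: <C=q, E={q↦-2, z↦-2}, A=∅, R=∅>
→ final value -2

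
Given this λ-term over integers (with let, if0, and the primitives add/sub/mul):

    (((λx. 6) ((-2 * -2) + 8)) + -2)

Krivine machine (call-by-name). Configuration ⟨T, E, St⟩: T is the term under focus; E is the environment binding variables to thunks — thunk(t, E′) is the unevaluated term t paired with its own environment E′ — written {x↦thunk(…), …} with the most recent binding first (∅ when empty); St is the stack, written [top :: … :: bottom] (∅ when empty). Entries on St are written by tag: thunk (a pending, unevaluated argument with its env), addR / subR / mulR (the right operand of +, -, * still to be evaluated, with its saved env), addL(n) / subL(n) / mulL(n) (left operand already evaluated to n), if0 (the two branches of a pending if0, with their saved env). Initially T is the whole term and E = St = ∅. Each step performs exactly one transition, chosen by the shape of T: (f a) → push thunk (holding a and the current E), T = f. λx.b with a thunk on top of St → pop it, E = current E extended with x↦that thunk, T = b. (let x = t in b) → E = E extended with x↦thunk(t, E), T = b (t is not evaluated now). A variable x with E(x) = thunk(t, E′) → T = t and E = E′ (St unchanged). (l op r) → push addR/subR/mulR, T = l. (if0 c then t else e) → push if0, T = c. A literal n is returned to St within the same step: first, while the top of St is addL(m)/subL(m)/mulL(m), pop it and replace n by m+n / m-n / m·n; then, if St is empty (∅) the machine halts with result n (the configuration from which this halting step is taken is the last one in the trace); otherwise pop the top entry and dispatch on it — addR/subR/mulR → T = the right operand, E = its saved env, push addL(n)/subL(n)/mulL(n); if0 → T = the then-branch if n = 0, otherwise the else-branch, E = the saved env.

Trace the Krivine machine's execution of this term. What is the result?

step 0: ⟨T=(((λx. 6) ((-2 * -2) + 8)) + -2); E=∅; St=∅⟩
step 1: ⟨T=((λx. 6) ((-2 * -2) + 8)); E=∅; St=[addR]⟩
step 2: ⟨T=(λx. 6); E=∅; St=[thunk :: addR]⟩
step 3: ⟨T=6; E={x↦thunk(((-2 * -2) + 8), ∅)}; St=[addR]⟩
step 4: ⟨T=-2; E=∅; St=[addL(6)]⟩
→ final value 4

Answer: 4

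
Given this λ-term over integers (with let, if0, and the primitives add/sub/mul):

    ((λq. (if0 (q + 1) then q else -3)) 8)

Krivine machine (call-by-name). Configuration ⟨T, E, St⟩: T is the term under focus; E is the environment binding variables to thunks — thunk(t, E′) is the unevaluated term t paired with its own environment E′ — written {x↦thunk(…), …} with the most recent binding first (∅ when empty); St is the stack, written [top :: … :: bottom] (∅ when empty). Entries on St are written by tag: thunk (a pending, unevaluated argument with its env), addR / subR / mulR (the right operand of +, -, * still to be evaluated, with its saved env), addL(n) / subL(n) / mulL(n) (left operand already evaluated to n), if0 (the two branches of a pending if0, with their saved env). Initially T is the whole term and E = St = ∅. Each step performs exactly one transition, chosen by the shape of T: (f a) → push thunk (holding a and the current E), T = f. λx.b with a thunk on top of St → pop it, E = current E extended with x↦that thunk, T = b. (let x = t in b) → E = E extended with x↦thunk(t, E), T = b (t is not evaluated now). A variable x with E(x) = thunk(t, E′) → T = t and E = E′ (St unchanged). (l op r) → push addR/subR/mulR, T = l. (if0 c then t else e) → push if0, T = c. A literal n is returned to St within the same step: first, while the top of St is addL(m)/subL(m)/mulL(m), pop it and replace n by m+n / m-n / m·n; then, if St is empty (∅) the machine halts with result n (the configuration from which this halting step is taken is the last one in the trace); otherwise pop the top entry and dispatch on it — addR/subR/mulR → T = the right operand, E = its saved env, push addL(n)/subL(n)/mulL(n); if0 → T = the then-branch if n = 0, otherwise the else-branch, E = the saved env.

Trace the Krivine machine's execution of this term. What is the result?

Answer: -3

Machine steps:
t=0: ⟨T=((λq. (if0 (q + 1) then q else -3)) 8); E=∅; St=∅⟩
t=1: ⟨T=(λq. (if0 (q + 1) then q else -3)); E=∅; St=[thunk]⟩
t=2: ⟨T=(if0 (q + 1) then q else -3); E={q↦thunk(8, ∅)}; St=∅⟩
t=3: ⟨T=(q + 1); E={q↦thunk(8, ∅)}; St=[if0]⟩
t=4: ⟨T=q; E={q↦thunk(8, ∅)}; St=[addR :: if0]⟩
t=5: ⟨T=8; E=∅; St=[addR :: if0]⟩
t=6: ⟨T=1; E={q↦thunk(8, ∅)}; St=[addL(8) :: if0]⟩
t=7: ⟨T=-3; E={q↦thunk(8, ∅)}; St=∅⟩
→ final value -3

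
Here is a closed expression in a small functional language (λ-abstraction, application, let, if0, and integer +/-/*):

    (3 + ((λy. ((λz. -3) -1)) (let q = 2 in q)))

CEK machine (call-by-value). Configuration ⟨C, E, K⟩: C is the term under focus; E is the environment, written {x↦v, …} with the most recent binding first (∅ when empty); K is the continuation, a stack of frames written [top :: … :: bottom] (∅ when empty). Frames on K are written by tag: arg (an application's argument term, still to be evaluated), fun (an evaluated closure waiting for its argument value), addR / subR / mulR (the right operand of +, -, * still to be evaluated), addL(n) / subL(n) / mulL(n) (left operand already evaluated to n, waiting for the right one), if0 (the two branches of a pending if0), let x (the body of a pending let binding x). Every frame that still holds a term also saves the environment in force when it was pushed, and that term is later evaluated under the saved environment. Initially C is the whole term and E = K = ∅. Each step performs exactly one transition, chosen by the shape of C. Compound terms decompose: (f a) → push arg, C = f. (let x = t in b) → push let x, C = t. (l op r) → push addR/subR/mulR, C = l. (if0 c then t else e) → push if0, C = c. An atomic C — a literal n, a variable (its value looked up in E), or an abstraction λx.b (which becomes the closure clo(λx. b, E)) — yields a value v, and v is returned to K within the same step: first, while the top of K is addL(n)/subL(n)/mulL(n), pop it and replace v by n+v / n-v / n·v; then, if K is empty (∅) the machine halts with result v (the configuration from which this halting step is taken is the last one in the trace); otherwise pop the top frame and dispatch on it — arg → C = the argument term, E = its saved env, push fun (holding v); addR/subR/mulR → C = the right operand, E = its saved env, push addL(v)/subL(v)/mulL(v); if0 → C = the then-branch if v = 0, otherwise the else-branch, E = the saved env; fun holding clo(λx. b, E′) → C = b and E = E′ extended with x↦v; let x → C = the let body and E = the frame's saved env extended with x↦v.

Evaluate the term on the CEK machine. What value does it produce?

[0] [C=(3 + ((λy. ((λz. -3) -1)) (let q = 2 in q))) | E=∅ | K=∅]
[1] [C=3 | E=∅ | K=[addR]]
[2] [C=((λy. ((λz. -3) -1)) (let q = 2 in q)) | E=∅ | K=[addL(3)]]
[3] [C=(λy. ((λz. -3) -1)) | E=∅ | K=[arg :: addL(3)]]
[4] [C=(let q = 2 in q) | E=∅ | K=[fun :: addL(3)]]
[5] [C=2 | E=∅ | K=[let q :: fun :: addL(3)]]
[6] [C=q | E={q↦2} | K=[fun :: addL(3)]]
[7] [C=((λz. -3) -1) | E={y↦2} | K=[addL(3)]]
[8] [C=(λz. -3) | E={y↦2} | K=[arg :: addL(3)]]
[9] [C=-1 | E={y↦2} | K=[fun :: addL(3)]]
[10] [C=-3 | E={z↦-1, y↦2} | K=[addL(3)]]
→ final value 0

Answer: 0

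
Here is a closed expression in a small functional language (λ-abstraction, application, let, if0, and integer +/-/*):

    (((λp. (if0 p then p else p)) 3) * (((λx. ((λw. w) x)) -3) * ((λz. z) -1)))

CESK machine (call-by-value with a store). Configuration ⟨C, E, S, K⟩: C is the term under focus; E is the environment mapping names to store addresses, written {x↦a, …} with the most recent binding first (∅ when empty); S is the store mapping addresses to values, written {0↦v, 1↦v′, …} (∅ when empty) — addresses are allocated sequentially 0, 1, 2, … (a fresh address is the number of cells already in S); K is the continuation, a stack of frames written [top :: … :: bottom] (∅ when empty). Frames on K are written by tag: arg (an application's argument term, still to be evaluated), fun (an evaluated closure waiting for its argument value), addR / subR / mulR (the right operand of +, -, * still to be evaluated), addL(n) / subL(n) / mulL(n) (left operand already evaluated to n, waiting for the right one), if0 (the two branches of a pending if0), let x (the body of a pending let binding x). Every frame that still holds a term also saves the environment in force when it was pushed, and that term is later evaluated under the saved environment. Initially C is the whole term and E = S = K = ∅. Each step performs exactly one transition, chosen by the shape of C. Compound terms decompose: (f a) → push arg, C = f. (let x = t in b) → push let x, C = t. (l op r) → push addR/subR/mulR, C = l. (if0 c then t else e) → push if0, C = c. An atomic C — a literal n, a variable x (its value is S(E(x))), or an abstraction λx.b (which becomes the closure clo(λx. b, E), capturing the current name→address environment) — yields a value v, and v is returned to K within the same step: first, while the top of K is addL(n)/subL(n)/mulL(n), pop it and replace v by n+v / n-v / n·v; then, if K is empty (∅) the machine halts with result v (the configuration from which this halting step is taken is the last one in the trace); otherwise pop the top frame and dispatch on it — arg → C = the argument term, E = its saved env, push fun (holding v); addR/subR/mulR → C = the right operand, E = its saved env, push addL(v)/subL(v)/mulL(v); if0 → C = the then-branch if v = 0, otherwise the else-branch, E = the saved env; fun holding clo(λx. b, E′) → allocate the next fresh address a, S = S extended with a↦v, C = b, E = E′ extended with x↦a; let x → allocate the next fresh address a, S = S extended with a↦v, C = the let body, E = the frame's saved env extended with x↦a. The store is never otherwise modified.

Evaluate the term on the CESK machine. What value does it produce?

Answer: 9

Machine steps:
[0] [C=(((λp. (if0 p then p else p)) 3) * (((λx. ((λw. w) x)) -3) * ((λz. z) -1))) | E=∅ | S=∅ | K=∅]
[1] [C=((λp. (if0 p then p else p)) 3) | E=∅ | S=∅ | K=[mulR]]
[2] [C=(λp. (if0 p then p else p)) | E=∅ | S=∅ | K=[arg :: mulR]]
[3] [C=3 | E=∅ | S=∅ | K=[fun :: mulR]]
[4] [C=(if0 p then p else p) | E={p↦0} | S={0↦3} | K=[mulR]]
[5] [C=p | E={p↦0} | S={0↦3} | K=[if0 :: mulR]]
[6] [C=p | E={p↦0} | S={0↦3} | K=[mulR]]
[7] [C=(((λx. ((λw. w) x)) -3) * ((λz. z) -1)) | E=∅ | S={0↦3} | K=[mulL(3)]]
[8] [C=((λx. ((λw. w) x)) -3) | E=∅ | S={0↦3} | K=[mulR :: mulL(3)]]
[9] [C=(λx. ((λw. w) x)) | E=∅ | S={0↦3} | K=[arg :: mulR :: mulL(3)]]
[10] [C=-3 | E=∅ | S={0↦3} | K=[fun :: mulR :: mulL(3)]]
[11] [C=((λw. w) x) | E={x↦1} | S={0↦3, 1↦-3} | K=[mulR :: mulL(3)]]
[12] [C=(λw. w) | E={x↦1} | S={0↦3, 1↦-3} | K=[arg :: mulR :: mulL(3)]]
[13] [C=x | E={x↦1} | S={0↦3, 1↦-3} | K=[fun :: mulR :: mulL(3)]]
[14] [C=w | E={w↦2, x↦1} | S={0↦3, 1↦-3, 2↦-3} | K=[mulR :: mulL(3)]]
[15] [C=((λz. z) -1) | E=∅ | S={0↦3, 1↦-3, 2↦-3} | K=[mulL(-3) :: mulL(3)]]
[16] [C=(λz. z) | E=∅ | S={0↦3, 1↦-3, 2↦-3} | K=[arg :: mulL(-3) :: mulL(3)]]
[17] [C=-1 | E=∅ | S={0↦3, 1↦-3, 2↦-3} | K=[fun :: mulL(-3) :: mulL(3)]]
[18] [C=z | E={z↦3} | S={0↦3, 1↦-3, 2↦-3, 3↦-1} | K=[mulL(-3) :: mulL(3)]]
→ final value 9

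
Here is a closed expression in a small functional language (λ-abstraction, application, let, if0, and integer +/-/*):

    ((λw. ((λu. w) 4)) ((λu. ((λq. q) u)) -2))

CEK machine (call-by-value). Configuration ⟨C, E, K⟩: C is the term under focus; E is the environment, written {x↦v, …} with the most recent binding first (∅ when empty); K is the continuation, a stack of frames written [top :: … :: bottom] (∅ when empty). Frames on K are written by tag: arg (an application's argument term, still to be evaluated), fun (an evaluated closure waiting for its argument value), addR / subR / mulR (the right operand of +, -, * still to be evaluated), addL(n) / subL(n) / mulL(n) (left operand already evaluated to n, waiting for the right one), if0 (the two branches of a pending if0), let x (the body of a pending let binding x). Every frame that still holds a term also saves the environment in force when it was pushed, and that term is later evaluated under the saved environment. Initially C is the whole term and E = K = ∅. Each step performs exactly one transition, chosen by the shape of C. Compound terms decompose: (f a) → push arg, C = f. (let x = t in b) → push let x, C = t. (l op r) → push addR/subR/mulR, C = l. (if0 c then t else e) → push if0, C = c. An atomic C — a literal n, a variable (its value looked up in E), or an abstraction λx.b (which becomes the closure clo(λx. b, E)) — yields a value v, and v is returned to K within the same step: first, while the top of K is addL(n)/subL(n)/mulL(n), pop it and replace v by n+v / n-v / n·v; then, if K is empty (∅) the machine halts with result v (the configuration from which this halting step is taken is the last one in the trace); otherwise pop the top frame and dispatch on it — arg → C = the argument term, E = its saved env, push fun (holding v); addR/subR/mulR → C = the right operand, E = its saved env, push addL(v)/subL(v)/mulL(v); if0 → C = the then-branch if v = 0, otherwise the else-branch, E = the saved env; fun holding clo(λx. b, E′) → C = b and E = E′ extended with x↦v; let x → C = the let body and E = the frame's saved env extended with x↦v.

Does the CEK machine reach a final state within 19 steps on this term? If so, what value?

step 0: <C=((λw. ((λu. w) 4)) ((λu. ((λq. q) u)) -2)), E=∅, K=∅>
step 1: <C=(λw. ((λu. w) 4)), E=∅, K=[arg]>
step 2: <C=((λu. ((λq. q) u)) -2), E=∅, K=[fun]>
step 3: <C=(λu. ((λq. q) u)), E=∅, K=[arg :: fun]>
step 4: <C=-2, E=∅, K=[fun :: fun]>
step 5: <C=((λq. q) u), E={u↦-2}, K=[fun]>
step 6: <C=(λq. q), E={u↦-2}, K=[arg :: fun]>
step 7: <C=u, E={u↦-2}, K=[fun :: fun]>
step 8: <C=q, E={q↦-2, u↦-2}, K=[fun]>
step 9: <C=((λu. w) 4), E={w↦-2}, K=∅>
step 10: <C=(λu. w), E={w↦-2}, K=[arg]>
step 11: <C=4, E={w↦-2}, K=[fun]>
step 12: <C=w, E={u↦4, w↦-2}, K=∅>
→ final value -2

Answer: -2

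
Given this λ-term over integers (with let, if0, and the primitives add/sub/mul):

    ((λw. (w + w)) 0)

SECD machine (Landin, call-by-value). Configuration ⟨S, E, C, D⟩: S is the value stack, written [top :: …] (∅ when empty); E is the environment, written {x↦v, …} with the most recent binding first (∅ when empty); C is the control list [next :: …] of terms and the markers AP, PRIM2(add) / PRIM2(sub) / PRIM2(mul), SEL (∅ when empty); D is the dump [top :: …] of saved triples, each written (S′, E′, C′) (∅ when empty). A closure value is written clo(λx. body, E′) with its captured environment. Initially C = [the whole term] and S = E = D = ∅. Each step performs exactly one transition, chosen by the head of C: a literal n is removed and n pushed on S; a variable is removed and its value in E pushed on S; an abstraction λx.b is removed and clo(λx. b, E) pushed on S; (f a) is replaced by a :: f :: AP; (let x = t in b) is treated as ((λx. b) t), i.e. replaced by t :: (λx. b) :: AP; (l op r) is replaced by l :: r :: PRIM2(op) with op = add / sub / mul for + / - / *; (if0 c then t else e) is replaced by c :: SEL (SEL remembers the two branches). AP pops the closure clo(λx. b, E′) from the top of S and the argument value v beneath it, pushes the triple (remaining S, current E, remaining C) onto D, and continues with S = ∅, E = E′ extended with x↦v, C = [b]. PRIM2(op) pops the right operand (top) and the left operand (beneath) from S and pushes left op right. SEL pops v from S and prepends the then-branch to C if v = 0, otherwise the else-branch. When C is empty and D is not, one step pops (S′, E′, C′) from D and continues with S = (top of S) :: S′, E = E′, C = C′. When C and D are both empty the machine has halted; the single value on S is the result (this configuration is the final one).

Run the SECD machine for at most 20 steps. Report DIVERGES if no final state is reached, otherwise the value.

step 0: ⟨S=∅; E=∅; C=[((λw. (w + w)) 0)]; D=∅⟩
step 1: ⟨S=∅; E=∅; C=[0 :: (λw. (w + w)) :: AP]; D=∅⟩
step 2: ⟨S=[0]; E=∅; C=[(λw. (w + w)) :: AP]; D=∅⟩
step 3: ⟨S=[clo(λw. (w + w), ∅) :: 0]; E=∅; C=[AP]; D=∅⟩
step 4: ⟨S=∅; E={w↦0}; C=[(w + w)]; D=[(∅, ∅, ∅)]⟩
step 5: ⟨S=∅; E={w↦0}; C=[w :: w :: PRIM2(add)]; D=[(∅, ∅, ∅)]⟩
step 6: ⟨S=[0]; E={w↦0}; C=[w :: PRIM2(add)]; D=[(∅, ∅, ∅)]⟩
step 7: ⟨S=[0 :: 0]; E={w↦0}; C=[PRIM2(add)]; D=[(∅, ∅, ∅)]⟩
step 8: ⟨S=[0]; E={w↦0}; C=∅; D=[(∅, ∅, ∅)]⟩
step 9: ⟨S=[0]; E=∅; C=∅; D=∅⟩
→ final value 0

Answer: 0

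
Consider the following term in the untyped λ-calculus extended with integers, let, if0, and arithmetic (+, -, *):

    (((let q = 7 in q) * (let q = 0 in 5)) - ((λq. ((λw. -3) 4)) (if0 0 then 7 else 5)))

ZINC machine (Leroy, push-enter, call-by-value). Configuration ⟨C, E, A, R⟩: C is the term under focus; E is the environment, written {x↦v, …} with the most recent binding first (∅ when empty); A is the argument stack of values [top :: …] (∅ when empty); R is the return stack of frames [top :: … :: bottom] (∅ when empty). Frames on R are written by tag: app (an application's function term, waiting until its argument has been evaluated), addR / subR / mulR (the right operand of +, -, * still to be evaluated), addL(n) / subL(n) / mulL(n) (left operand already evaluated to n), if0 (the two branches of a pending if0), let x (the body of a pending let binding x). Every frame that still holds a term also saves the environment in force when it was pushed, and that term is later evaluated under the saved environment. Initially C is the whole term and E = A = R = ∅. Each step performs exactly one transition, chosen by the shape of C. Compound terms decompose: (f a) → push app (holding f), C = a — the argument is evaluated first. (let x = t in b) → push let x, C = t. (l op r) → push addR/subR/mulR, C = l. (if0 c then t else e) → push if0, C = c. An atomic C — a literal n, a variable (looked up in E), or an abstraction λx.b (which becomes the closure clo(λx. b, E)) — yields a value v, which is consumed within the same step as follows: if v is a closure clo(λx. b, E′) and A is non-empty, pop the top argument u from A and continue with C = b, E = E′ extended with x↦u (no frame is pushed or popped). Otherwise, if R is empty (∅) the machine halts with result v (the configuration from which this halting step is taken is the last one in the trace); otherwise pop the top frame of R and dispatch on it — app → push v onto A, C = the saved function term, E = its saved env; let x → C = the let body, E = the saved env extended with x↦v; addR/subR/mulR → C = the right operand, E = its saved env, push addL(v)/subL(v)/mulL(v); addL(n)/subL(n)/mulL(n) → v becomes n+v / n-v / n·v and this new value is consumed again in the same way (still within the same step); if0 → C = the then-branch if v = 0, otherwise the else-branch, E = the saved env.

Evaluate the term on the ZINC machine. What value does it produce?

0. ⟨C=(((let q = 7 in q) * (let q = 0 in 5)) - ((λq. ((λw. -3) 4)) (if0 0 then 7 else 5))); E=∅; A=∅; R=∅⟩
1. ⟨C=((let q = 7 in q) * (let q = 0 in 5)); E=∅; A=∅; R=[subR]⟩
2. ⟨C=(let q = 7 in q); E=∅; A=∅; R=[mulR :: subR]⟩
3. ⟨C=7; E=∅; A=∅; R=[let q :: mulR :: subR]⟩
4. ⟨C=q; E={q↦7}; A=∅; R=[mulR :: subR]⟩
5. ⟨C=(let q = 0 in 5); E=∅; A=∅; R=[mulL(7) :: subR]⟩
6. ⟨C=0; E=∅; A=∅; R=[let q :: mulL(7) :: subR]⟩
7. ⟨C=5; E={q↦0}; A=∅; R=[mulL(7) :: subR]⟩
8. ⟨C=((λq. ((λw. -3) 4)) (if0 0 then 7 else 5)); E=∅; A=∅; R=[subL(35)]⟩
9. ⟨C=(if0 0 then 7 else 5); E=∅; A=∅; R=[app :: subL(35)]⟩
10. ⟨C=0; E=∅; A=∅; R=[if0 :: app :: subL(35)]⟩
11. ⟨C=7; E=∅; A=∅; R=[app :: subL(35)]⟩
12. ⟨C=(λq. ((λw. -3) 4)); E=∅; A=[7]; R=[subL(35)]⟩
13. ⟨C=((λw. -3) 4); E={q↦7}; A=∅; R=[subL(35)]⟩
14. ⟨C=4; E={q↦7}; A=∅; R=[app :: subL(35)]⟩
15. ⟨C=(λw. -3); E={q↦7}; A=[4]; R=[subL(35)]⟩
16. ⟨C=-3; E={w↦4, q↦7}; A=∅; R=[subL(35)]⟩
→ final value 38

Answer: 38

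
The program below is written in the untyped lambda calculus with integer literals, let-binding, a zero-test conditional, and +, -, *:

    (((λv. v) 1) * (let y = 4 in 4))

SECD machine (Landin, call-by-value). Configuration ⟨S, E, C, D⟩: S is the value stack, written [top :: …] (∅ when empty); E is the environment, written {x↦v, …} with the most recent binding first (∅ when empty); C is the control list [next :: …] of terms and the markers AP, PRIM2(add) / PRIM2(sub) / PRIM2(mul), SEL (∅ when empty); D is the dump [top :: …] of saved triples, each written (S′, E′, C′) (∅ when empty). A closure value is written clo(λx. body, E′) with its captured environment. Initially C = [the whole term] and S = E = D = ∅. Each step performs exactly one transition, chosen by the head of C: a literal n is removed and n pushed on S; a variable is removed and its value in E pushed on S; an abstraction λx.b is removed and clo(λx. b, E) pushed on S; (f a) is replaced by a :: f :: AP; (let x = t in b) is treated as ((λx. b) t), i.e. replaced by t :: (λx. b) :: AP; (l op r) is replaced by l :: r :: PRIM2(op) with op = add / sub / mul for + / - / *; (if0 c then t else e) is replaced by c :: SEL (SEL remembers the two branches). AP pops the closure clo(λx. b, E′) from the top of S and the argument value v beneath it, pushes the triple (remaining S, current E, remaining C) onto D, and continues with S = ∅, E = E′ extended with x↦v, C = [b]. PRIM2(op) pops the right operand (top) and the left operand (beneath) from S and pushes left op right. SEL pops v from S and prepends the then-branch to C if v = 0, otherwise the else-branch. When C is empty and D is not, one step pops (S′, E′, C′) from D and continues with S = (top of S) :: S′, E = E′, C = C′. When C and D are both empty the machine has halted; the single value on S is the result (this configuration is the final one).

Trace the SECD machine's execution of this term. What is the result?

step 0: ⟨S=∅; E=∅; C=[(((λv. v) 1) * (let y = 4 in 4))]; D=∅⟩
step 1: ⟨S=∅; E=∅; C=[((λv. v) 1) :: (let y = 4 in 4) :: PRIM2(mul)]; D=∅⟩
step 2: ⟨S=∅; E=∅; C=[1 :: (λv. v) :: AP :: (let y = 4 in 4) :: PRIM2(mul)]; D=∅⟩
step 3: ⟨S=[1]; E=∅; C=[(λv. v) :: AP :: (let y = 4 in 4) :: PRIM2(mul)]; D=∅⟩
step 4: ⟨S=[clo(λv. v, ∅) :: 1]; E=∅; C=[AP :: (let y = 4 in 4) :: PRIM2(mul)]; D=∅⟩
step 5: ⟨S=∅; E={v↦1}; C=[v]; D=[(∅, ∅, [(let y = 4 in 4) :: PRIM2(mul)])]⟩
step 6: ⟨S=[1]; E={v↦1}; C=∅; D=[(∅, ∅, [(let y = 4 in 4) :: PRIM2(mul)])]⟩
step 7: ⟨S=[1]; E=∅; C=[(let y = 4 in 4) :: PRIM2(mul)]; D=∅⟩
step 8: ⟨S=[1]; E=∅; C=[4 :: (λy. 4) :: AP :: PRIM2(mul)]; D=∅⟩
step 9: ⟨S=[4 :: 1]; E=∅; C=[(λy. 4) :: AP :: PRIM2(mul)]; D=∅⟩
step 10: ⟨S=[clo(λy. 4, ∅) :: 4 :: 1]; E=∅; C=[AP :: PRIM2(mul)]; D=∅⟩
step 11: ⟨S=∅; E={y↦4}; C=[4]; D=[([1], ∅, [PRIM2(mul)])]⟩
step 12: ⟨S=[4]; E={y↦4}; C=∅; D=[([1], ∅, [PRIM2(mul)])]⟩
step 13: ⟨S=[4 :: 1]; E=∅; C=[PRIM2(mul)]; D=∅⟩
step 14: ⟨S=[4]; E=∅; C=∅; D=∅⟩
→ final value 4

Answer: 4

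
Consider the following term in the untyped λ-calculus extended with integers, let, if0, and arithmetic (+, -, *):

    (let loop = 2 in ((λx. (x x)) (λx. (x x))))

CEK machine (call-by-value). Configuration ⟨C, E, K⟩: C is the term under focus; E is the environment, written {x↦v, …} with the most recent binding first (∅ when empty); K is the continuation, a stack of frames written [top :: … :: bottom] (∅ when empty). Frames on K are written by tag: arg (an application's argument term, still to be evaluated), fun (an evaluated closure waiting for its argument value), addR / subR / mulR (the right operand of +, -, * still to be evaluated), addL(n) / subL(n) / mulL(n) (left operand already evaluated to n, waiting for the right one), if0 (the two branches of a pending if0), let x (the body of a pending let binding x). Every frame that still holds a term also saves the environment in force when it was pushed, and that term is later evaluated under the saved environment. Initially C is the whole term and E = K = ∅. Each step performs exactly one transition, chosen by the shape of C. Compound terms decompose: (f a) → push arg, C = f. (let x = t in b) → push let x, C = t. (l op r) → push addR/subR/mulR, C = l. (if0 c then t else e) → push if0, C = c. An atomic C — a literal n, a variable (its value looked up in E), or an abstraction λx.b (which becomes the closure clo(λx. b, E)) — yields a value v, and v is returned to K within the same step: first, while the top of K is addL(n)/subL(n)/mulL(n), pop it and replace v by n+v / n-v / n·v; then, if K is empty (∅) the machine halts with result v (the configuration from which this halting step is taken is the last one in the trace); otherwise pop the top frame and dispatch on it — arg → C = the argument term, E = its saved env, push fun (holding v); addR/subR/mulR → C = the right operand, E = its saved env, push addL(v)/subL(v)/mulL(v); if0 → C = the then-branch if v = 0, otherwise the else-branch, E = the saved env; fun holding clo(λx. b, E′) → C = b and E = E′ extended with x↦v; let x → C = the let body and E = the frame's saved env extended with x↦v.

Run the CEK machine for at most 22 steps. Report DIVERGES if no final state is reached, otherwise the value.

[0] ⟨C=(let loop = 2 in ((λx. (x x)) (λx. (x x)))); E=∅; K=∅⟩
[1] ⟨C=2; E=∅; K=[let loop]⟩
[2] ⟨C=((λx. (x x)) (λx. (x x))); E={loop↦2}; K=∅⟩
[3] ⟨C=(λx. (x x)); E={loop↦2}; K=[arg]⟩
[4] ⟨C=(λx. (x x)); E={loop↦2}; K=[fun]⟩
[5] ⟨C=(x x); E={x↦clo(λx. (x x), {loop↦2}), loop↦2}; K=∅⟩
[6] ⟨C=x; E={x↦clo(λx. (x x), {loop↦2}), loop↦2}; K=[arg]⟩
[7] ⟨C=x; E={x↦clo(λx. (x x), {loop↦2}), loop↦2}; K=[fun]⟩
… configuration repeats with period 3 (steps 5–7 recur indefinitely) …

Answer: DIVERGES (no final state within 22 steps)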